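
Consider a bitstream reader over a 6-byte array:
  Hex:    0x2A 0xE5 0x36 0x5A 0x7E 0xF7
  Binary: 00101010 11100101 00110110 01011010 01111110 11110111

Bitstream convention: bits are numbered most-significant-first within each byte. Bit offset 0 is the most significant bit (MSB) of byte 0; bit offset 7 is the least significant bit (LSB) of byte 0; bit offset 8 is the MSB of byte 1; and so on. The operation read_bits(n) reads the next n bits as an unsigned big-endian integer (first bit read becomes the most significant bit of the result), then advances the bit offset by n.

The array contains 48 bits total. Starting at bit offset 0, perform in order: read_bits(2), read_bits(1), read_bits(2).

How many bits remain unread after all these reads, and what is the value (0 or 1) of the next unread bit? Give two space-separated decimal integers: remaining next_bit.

Read 1: bits[0:2] width=2 -> value=0 (bin 00); offset now 2 = byte 0 bit 2; 46 bits remain
Read 2: bits[2:3] width=1 -> value=1 (bin 1); offset now 3 = byte 0 bit 3; 45 bits remain
Read 3: bits[3:5] width=2 -> value=1 (bin 01); offset now 5 = byte 0 bit 5; 43 bits remain

Answer: 43 0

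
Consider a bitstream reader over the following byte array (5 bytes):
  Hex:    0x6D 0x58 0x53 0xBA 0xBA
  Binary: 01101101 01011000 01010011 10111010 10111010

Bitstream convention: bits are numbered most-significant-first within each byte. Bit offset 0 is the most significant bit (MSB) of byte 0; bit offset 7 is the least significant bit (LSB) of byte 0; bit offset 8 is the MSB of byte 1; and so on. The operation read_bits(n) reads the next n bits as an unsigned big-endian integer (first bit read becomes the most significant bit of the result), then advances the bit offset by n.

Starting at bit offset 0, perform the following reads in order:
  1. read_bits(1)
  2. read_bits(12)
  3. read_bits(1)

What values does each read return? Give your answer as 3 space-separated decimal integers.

Answer: 0 3499 0

Derivation:
Read 1: bits[0:1] width=1 -> value=0 (bin 0); offset now 1 = byte 0 bit 1; 39 bits remain
Read 2: bits[1:13] width=12 -> value=3499 (bin 110110101011); offset now 13 = byte 1 bit 5; 27 bits remain
Read 3: bits[13:14] width=1 -> value=0 (bin 0); offset now 14 = byte 1 bit 6; 26 bits remain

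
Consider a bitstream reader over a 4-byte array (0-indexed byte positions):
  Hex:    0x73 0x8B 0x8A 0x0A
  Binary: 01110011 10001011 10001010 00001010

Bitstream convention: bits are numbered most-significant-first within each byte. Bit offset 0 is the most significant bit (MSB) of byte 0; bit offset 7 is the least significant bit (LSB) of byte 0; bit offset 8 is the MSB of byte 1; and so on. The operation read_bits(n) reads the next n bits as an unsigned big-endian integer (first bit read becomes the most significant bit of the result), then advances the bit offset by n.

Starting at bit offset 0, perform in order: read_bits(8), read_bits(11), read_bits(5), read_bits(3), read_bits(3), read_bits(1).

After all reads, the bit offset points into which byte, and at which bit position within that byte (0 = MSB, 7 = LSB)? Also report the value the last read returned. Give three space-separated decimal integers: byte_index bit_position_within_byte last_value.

Answer: 3 7 1

Derivation:
Read 1: bits[0:8] width=8 -> value=115 (bin 01110011); offset now 8 = byte 1 bit 0; 24 bits remain
Read 2: bits[8:19] width=11 -> value=1116 (bin 10001011100); offset now 19 = byte 2 bit 3; 13 bits remain
Read 3: bits[19:24] width=5 -> value=10 (bin 01010); offset now 24 = byte 3 bit 0; 8 bits remain
Read 4: bits[24:27] width=3 -> value=0 (bin 000); offset now 27 = byte 3 bit 3; 5 bits remain
Read 5: bits[27:30] width=3 -> value=2 (bin 010); offset now 30 = byte 3 bit 6; 2 bits remain
Read 6: bits[30:31] width=1 -> value=1 (bin 1); offset now 31 = byte 3 bit 7; 1 bits remain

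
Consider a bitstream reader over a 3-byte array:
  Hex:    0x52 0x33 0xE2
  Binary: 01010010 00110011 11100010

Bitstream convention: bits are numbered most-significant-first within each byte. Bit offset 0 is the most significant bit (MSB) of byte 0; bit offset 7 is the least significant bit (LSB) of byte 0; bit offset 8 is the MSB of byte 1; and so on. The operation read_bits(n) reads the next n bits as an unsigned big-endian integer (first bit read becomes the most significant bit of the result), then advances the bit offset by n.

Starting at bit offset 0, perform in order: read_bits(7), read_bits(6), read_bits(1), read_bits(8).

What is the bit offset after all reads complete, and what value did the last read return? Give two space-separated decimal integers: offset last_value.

Read 1: bits[0:7] width=7 -> value=41 (bin 0101001); offset now 7 = byte 0 bit 7; 17 bits remain
Read 2: bits[7:13] width=6 -> value=6 (bin 000110); offset now 13 = byte 1 bit 5; 11 bits remain
Read 3: bits[13:14] width=1 -> value=0 (bin 0); offset now 14 = byte 1 bit 6; 10 bits remain
Read 4: bits[14:22] width=8 -> value=248 (bin 11111000); offset now 22 = byte 2 bit 6; 2 bits remain

Answer: 22 248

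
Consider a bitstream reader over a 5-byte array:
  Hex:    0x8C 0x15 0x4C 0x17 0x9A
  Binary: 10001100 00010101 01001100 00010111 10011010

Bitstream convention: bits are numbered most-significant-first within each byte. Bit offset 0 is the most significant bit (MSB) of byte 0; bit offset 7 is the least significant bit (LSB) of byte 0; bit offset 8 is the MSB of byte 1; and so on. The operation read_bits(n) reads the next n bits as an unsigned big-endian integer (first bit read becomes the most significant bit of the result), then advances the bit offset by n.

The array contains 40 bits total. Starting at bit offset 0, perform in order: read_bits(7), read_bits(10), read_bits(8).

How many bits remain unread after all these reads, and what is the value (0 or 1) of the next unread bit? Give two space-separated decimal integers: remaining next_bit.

Read 1: bits[0:7] width=7 -> value=70 (bin 1000110); offset now 7 = byte 0 bit 7; 33 bits remain
Read 2: bits[7:17] width=10 -> value=42 (bin 0000101010); offset now 17 = byte 2 bit 1; 23 bits remain
Read 3: bits[17:25] width=8 -> value=152 (bin 10011000); offset now 25 = byte 3 bit 1; 15 bits remain

Answer: 15 0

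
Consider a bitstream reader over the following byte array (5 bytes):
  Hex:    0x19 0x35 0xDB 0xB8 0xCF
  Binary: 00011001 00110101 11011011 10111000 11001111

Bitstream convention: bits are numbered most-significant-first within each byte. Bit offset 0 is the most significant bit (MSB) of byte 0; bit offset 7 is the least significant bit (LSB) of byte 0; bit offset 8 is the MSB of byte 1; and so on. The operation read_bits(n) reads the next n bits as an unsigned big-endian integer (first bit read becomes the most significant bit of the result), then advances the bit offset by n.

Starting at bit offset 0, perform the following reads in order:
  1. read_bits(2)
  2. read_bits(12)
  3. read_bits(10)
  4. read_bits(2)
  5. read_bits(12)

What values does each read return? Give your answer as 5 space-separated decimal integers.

Read 1: bits[0:2] width=2 -> value=0 (bin 00); offset now 2 = byte 0 bit 2; 38 bits remain
Read 2: bits[2:14] width=12 -> value=1613 (bin 011001001101); offset now 14 = byte 1 bit 6; 26 bits remain
Read 3: bits[14:24] width=10 -> value=475 (bin 0111011011); offset now 24 = byte 3 bit 0; 16 bits remain
Read 4: bits[24:26] width=2 -> value=2 (bin 10); offset now 26 = byte 3 bit 2; 14 bits remain
Read 5: bits[26:38] width=12 -> value=3635 (bin 111000110011); offset now 38 = byte 4 bit 6; 2 bits remain

Answer: 0 1613 475 2 3635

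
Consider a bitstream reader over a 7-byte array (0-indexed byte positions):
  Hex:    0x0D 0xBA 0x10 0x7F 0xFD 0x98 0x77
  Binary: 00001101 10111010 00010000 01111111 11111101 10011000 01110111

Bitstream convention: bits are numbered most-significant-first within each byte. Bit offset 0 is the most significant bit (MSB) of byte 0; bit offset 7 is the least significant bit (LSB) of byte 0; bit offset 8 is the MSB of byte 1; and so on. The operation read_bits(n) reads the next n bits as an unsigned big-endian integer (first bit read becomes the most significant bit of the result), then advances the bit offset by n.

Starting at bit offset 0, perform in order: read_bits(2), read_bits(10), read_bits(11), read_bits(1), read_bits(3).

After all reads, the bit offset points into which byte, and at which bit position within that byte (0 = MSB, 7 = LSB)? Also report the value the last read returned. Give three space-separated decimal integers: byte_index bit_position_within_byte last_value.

Read 1: bits[0:2] width=2 -> value=0 (bin 00); offset now 2 = byte 0 bit 2; 54 bits remain
Read 2: bits[2:12] width=10 -> value=219 (bin 0011011011); offset now 12 = byte 1 bit 4; 44 bits remain
Read 3: bits[12:23] width=11 -> value=1288 (bin 10100001000); offset now 23 = byte 2 bit 7; 33 bits remain
Read 4: bits[23:24] width=1 -> value=0 (bin 0); offset now 24 = byte 3 bit 0; 32 bits remain
Read 5: bits[24:27] width=3 -> value=3 (bin 011); offset now 27 = byte 3 bit 3; 29 bits remain

Answer: 3 3 3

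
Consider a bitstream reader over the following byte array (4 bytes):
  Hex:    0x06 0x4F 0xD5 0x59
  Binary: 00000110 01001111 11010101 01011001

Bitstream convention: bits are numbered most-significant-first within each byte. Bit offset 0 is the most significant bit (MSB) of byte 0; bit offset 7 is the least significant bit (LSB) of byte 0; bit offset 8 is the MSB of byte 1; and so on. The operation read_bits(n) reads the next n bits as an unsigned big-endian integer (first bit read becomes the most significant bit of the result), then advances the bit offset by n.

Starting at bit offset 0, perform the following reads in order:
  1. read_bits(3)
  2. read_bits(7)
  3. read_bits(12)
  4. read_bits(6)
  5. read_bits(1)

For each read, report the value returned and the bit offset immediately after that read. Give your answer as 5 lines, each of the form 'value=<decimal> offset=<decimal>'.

Answer: value=0 offset=3
value=25 offset=10
value=1013 offset=22
value=21 offset=28
value=1 offset=29

Derivation:
Read 1: bits[0:3] width=3 -> value=0 (bin 000); offset now 3 = byte 0 bit 3; 29 bits remain
Read 2: bits[3:10] width=7 -> value=25 (bin 0011001); offset now 10 = byte 1 bit 2; 22 bits remain
Read 3: bits[10:22] width=12 -> value=1013 (bin 001111110101); offset now 22 = byte 2 bit 6; 10 bits remain
Read 4: bits[22:28] width=6 -> value=21 (bin 010101); offset now 28 = byte 3 bit 4; 4 bits remain
Read 5: bits[28:29] width=1 -> value=1 (bin 1); offset now 29 = byte 3 bit 5; 3 bits remain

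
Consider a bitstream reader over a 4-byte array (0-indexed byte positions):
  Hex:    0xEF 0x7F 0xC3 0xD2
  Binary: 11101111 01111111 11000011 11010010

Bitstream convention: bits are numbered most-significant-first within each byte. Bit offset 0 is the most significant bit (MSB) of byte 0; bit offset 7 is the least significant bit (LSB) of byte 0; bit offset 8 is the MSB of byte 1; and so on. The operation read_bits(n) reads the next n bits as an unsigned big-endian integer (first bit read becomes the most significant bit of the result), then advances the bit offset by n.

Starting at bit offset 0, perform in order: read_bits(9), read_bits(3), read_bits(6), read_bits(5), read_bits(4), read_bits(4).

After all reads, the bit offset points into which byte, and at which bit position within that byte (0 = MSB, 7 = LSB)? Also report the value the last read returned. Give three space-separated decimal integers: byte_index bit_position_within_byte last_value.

Read 1: bits[0:9] width=9 -> value=478 (bin 111011110); offset now 9 = byte 1 bit 1; 23 bits remain
Read 2: bits[9:12] width=3 -> value=7 (bin 111); offset now 12 = byte 1 bit 4; 20 bits remain
Read 3: bits[12:18] width=6 -> value=63 (bin 111111); offset now 18 = byte 2 bit 2; 14 bits remain
Read 4: bits[18:23] width=5 -> value=1 (bin 00001); offset now 23 = byte 2 bit 7; 9 bits remain
Read 5: bits[23:27] width=4 -> value=14 (bin 1110); offset now 27 = byte 3 bit 3; 5 bits remain
Read 6: bits[27:31] width=4 -> value=9 (bin 1001); offset now 31 = byte 3 bit 7; 1 bits remain

Answer: 3 7 9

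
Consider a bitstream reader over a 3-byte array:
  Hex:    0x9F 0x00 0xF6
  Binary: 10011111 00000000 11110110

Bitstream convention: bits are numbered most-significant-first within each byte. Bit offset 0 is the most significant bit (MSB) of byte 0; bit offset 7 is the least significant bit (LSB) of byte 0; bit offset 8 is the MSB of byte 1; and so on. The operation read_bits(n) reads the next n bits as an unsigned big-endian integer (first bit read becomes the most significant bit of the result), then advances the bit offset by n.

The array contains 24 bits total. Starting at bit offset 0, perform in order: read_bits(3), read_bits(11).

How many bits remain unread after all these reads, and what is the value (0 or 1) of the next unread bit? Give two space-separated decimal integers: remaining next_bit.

Answer: 10 0

Derivation:
Read 1: bits[0:3] width=3 -> value=4 (bin 100); offset now 3 = byte 0 bit 3; 21 bits remain
Read 2: bits[3:14] width=11 -> value=1984 (bin 11111000000); offset now 14 = byte 1 bit 6; 10 bits remain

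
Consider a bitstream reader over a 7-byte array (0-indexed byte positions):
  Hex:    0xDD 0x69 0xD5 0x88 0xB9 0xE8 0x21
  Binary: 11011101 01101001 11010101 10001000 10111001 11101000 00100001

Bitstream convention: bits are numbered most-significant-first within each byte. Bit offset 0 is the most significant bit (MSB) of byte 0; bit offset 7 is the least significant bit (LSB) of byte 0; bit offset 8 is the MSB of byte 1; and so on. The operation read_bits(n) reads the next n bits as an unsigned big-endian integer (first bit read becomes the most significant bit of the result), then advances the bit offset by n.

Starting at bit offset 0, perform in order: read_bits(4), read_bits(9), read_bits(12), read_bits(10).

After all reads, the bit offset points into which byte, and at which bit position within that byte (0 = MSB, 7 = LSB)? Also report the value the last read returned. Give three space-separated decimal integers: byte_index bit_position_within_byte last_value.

Read 1: bits[0:4] width=4 -> value=13 (bin 1101); offset now 4 = byte 0 bit 4; 52 bits remain
Read 2: bits[4:13] width=9 -> value=429 (bin 110101101); offset now 13 = byte 1 bit 5; 43 bits remain
Read 3: bits[13:25] width=12 -> value=939 (bin 001110101011); offset now 25 = byte 3 bit 1; 31 bits remain
Read 4: bits[25:35] width=10 -> value=69 (bin 0001000101); offset now 35 = byte 4 bit 3; 21 bits remain

Answer: 4 3 69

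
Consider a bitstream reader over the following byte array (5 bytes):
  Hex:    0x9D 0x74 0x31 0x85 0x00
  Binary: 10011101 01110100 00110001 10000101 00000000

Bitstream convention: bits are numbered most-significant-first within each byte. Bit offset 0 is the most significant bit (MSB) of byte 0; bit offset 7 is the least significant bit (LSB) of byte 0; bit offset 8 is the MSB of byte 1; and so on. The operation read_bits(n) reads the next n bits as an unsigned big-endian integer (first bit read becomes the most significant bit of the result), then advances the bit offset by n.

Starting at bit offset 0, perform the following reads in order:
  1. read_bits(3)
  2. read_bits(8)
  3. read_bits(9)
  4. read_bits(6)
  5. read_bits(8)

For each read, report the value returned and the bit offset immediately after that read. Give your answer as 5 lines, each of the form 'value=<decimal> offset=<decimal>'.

Answer: value=4 offset=3
value=235 offset=11
value=323 offset=20
value=6 offset=26
value=20 offset=34

Derivation:
Read 1: bits[0:3] width=3 -> value=4 (bin 100); offset now 3 = byte 0 bit 3; 37 bits remain
Read 2: bits[3:11] width=8 -> value=235 (bin 11101011); offset now 11 = byte 1 bit 3; 29 bits remain
Read 3: bits[11:20] width=9 -> value=323 (bin 101000011); offset now 20 = byte 2 bit 4; 20 bits remain
Read 4: bits[20:26] width=6 -> value=6 (bin 000110); offset now 26 = byte 3 bit 2; 14 bits remain
Read 5: bits[26:34] width=8 -> value=20 (bin 00010100); offset now 34 = byte 4 bit 2; 6 bits remain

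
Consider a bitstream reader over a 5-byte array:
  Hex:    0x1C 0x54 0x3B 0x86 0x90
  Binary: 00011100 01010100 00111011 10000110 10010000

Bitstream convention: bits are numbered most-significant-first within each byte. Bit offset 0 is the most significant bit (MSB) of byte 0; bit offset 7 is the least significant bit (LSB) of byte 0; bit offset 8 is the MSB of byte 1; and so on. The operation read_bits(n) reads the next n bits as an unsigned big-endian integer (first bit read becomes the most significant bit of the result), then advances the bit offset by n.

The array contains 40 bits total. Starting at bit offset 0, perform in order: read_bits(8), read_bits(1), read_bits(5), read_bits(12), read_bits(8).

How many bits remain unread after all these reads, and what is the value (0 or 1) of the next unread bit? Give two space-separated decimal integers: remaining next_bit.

Answer: 6 0

Derivation:
Read 1: bits[0:8] width=8 -> value=28 (bin 00011100); offset now 8 = byte 1 bit 0; 32 bits remain
Read 2: bits[8:9] width=1 -> value=0 (bin 0); offset now 9 = byte 1 bit 1; 31 bits remain
Read 3: bits[9:14] width=5 -> value=21 (bin 10101); offset now 14 = byte 1 bit 6; 26 bits remain
Read 4: bits[14:26] width=12 -> value=238 (bin 000011101110); offset now 26 = byte 3 bit 2; 14 bits remain
Read 5: bits[26:34] width=8 -> value=26 (bin 00011010); offset now 34 = byte 4 bit 2; 6 bits remain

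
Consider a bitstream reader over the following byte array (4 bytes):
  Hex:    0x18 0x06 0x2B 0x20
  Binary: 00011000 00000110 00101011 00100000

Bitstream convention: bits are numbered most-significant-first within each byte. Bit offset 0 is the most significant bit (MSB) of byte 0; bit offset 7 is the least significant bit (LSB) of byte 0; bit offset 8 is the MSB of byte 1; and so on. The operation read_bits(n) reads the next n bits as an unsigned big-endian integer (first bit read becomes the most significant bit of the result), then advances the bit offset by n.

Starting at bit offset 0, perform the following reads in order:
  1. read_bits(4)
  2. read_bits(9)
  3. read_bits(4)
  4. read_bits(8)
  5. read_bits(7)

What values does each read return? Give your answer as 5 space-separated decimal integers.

Read 1: bits[0:4] width=4 -> value=1 (bin 0001); offset now 4 = byte 0 bit 4; 28 bits remain
Read 2: bits[4:13] width=9 -> value=256 (bin 100000000); offset now 13 = byte 1 bit 5; 19 bits remain
Read 3: bits[13:17] width=4 -> value=12 (bin 1100); offset now 17 = byte 2 bit 1; 15 bits remain
Read 4: bits[17:25] width=8 -> value=86 (bin 01010110); offset now 25 = byte 3 bit 1; 7 bits remain
Read 5: bits[25:32] width=7 -> value=32 (bin 0100000); offset now 32 = byte 4 bit 0; 0 bits remain

Answer: 1 256 12 86 32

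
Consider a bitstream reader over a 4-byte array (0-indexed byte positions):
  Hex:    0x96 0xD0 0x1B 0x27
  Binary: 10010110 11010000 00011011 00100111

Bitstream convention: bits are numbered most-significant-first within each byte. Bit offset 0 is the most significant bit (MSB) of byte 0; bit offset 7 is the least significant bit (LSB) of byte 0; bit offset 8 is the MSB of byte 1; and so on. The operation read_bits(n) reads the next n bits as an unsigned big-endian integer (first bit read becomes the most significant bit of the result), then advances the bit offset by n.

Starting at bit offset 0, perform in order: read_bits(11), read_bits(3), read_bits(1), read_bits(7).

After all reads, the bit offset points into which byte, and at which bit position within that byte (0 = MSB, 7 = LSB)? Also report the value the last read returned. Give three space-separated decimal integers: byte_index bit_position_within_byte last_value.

Read 1: bits[0:11] width=11 -> value=1206 (bin 10010110110); offset now 11 = byte 1 bit 3; 21 bits remain
Read 2: bits[11:14] width=3 -> value=4 (bin 100); offset now 14 = byte 1 bit 6; 18 bits remain
Read 3: bits[14:15] width=1 -> value=0 (bin 0); offset now 15 = byte 1 bit 7; 17 bits remain
Read 4: bits[15:22] width=7 -> value=6 (bin 0000110); offset now 22 = byte 2 bit 6; 10 bits remain

Answer: 2 6 6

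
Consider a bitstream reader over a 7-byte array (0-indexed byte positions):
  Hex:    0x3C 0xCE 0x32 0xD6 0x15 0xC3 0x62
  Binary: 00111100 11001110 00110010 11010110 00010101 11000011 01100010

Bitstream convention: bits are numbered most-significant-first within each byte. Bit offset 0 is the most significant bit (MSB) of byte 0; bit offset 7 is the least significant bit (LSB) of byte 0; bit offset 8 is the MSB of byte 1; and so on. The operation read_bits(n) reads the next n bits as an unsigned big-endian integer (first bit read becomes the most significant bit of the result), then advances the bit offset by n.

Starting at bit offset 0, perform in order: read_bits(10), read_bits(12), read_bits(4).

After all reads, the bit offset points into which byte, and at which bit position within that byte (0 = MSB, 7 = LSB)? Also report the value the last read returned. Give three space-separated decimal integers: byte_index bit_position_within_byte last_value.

Read 1: bits[0:10] width=10 -> value=243 (bin 0011110011); offset now 10 = byte 1 bit 2; 46 bits remain
Read 2: bits[10:22] width=12 -> value=908 (bin 001110001100); offset now 22 = byte 2 bit 6; 34 bits remain
Read 3: bits[22:26] width=4 -> value=11 (bin 1011); offset now 26 = byte 3 bit 2; 30 bits remain

Answer: 3 2 11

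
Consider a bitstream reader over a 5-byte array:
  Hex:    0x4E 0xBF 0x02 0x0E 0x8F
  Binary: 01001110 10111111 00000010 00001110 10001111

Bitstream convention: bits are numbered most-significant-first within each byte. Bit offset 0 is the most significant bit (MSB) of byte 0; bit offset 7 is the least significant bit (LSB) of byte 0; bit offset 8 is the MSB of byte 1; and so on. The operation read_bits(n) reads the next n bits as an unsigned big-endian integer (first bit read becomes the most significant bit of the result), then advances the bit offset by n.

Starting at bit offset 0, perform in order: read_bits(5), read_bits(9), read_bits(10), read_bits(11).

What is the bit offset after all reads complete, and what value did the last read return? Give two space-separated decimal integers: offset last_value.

Read 1: bits[0:5] width=5 -> value=9 (bin 01001); offset now 5 = byte 0 bit 5; 35 bits remain
Read 2: bits[5:14] width=9 -> value=431 (bin 110101111); offset now 14 = byte 1 bit 6; 26 bits remain
Read 3: bits[14:24] width=10 -> value=770 (bin 1100000010); offset now 24 = byte 3 bit 0; 16 bits remain
Read 4: bits[24:35] width=11 -> value=116 (bin 00001110100); offset now 35 = byte 4 bit 3; 5 bits remain

Answer: 35 116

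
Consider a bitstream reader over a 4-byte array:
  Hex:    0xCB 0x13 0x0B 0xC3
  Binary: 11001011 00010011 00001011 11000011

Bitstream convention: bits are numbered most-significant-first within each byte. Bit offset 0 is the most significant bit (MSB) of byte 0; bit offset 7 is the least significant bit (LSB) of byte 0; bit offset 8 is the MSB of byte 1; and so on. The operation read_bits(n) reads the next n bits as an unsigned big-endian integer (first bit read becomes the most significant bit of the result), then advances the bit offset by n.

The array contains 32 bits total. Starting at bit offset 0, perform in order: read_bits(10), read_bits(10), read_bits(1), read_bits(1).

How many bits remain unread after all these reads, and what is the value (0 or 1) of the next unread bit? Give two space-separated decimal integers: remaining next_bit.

Read 1: bits[0:10] width=10 -> value=812 (bin 1100101100); offset now 10 = byte 1 bit 2; 22 bits remain
Read 2: bits[10:20] width=10 -> value=304 (bin 0100110000); offset now 20 = byte 2 bit 4; 12 bits remain
Read 3: bits[20:21] width=1 -> value=1 (bin 1); offset now 21 = byte 2 bit 5; 11 bits remain
Read 4: bits[21:22] width=1 -> value=0 (bin 0); offset now 22 = byte 2 bit 6; 10 bits remain

Answer: 10 1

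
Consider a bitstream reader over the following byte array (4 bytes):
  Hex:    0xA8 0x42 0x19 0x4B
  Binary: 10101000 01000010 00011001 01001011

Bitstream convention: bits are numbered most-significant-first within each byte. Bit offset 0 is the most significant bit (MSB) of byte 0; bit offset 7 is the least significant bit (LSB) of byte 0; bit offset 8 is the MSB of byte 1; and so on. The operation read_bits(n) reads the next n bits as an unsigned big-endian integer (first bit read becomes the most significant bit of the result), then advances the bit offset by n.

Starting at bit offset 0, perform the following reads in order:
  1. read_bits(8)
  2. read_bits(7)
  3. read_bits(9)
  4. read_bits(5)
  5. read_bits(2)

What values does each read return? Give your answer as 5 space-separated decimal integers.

Answer: 168 33 25 9 1

Derivation:
Read 1: bits[0:8] width=8 -> value=168 (bin 10101000); offset now 8 = byte 1 bit 0; 24 bits remain
Read 2: bits[8:15] width=7 -> value=33 (bin 0100001); offset now 15 = byte 1 bit 7; 17 bits remain
Read 3: bits[15:24] width=9 -> value=25 (bin 000011001); offset now 24 = byte 3 bit 0; 8 bits remain
Read 4: bits[24:29] width=5 -> value=9 (bin 01001); offset now 29 = byte 3 bit 5; 3 bits remain
Read 5: bits[29:31] width=2 -> value=1 (bin 01); offset now 31 = byte 3 bit 7; 1 bits remain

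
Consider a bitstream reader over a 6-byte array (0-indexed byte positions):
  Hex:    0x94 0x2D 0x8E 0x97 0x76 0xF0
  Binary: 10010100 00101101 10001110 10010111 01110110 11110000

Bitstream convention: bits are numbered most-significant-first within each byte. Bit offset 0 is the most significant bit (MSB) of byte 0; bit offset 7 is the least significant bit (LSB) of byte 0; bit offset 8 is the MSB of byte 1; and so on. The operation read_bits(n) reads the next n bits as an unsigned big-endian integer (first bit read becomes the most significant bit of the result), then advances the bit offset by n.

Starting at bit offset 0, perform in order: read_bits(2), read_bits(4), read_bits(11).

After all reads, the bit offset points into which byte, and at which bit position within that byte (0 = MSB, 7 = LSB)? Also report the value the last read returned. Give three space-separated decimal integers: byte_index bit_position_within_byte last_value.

Read 1: bits[0:2] width=2 -> value=2 (bin 10); offset now 2 = byte 0 bit 2; 46 bits remain
Read 2: bits[2:6] width=4 -> value=5 (bin 0101); offset now 6 = byte 0 bit 6; 42 bits remain
Read 3: bits[6:17] width=11 -> value=91 (bin 00001011011); offset now 17 = byte 2 bit 1; 31 bits remain

Answer: 2 1 91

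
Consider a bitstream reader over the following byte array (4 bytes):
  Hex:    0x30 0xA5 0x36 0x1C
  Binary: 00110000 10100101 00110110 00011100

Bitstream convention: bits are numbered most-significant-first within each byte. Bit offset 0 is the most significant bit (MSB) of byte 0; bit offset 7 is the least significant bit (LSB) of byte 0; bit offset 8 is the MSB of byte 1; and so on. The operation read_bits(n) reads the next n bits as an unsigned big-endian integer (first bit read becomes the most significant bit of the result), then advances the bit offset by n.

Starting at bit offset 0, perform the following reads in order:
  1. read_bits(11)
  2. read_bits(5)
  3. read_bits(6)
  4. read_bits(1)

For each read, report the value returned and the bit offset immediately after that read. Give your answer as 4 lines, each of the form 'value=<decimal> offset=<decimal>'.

Read 1: bits[0:11] width=11 -> value=389 (bin 00110000101); offset now 11 = byte 1 bit 3; 21 bits remain
Read 2: bits[11:16] width=5 -> value=5 (bin 00101); offset now 16 = byte 2 bit 0; 16 bits remain
Read 3: bits[16:22] width=6 -> value=13 (bin 001101); offset now 22 = byte 2 bit 6; 10 bits remain
Read 4: bits[22:23] width=1 -> value=1 (bin 1); offset now 23 = byte 2 bit 7; 9 bits remain

Answer: value=389 offset=11
value=5 offset=16
value=13 offset=22
value=1 offset=23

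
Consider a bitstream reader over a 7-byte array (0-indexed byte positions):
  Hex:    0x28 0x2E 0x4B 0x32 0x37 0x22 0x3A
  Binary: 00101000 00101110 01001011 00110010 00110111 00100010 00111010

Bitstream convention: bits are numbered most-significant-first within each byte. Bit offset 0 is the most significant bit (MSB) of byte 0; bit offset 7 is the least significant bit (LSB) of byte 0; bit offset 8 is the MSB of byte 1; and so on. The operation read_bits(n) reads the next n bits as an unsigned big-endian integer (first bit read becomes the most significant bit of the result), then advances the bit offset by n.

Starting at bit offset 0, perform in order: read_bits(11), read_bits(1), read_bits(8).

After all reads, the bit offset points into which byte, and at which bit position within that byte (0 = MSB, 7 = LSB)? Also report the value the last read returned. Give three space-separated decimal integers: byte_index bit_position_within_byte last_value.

Read 1: bits[0:11] width=11 -> value=321 (bin 00101000001); offset now 11 = byte 1 bit 3; 45 bits remain
Read 2: bits[11:12] width=1 -> value=0 (bin 0); offset now 12 = byte 1 bit 4; 44 bits remain
Read 3: bits[12:20] width=8 -> value=228 (bin 11100100); offset now 20 = byte 2 bit 4; 36 bits remain

Answer: 2 4 228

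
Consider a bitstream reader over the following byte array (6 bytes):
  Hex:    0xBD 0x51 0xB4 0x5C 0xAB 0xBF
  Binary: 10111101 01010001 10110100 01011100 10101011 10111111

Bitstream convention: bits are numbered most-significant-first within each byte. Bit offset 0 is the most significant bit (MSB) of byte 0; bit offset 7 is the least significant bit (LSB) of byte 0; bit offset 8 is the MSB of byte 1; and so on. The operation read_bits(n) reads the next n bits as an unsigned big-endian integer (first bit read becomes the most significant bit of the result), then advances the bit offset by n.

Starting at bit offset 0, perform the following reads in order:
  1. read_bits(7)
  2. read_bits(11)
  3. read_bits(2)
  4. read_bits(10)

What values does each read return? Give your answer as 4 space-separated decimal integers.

Read 1: bits[0:7] width=7 -> value=94 (bin 1011110); offset now 7 = byte 0 bit 7; 41 bits remain
Read 2: bits[7:18] width=11 -> value=1350 (bin 10101000110); offset now 18 = byte 2 bit 2; 30 bits remain
Read 3: bits[18:20] width=2 -> value=3 (bin 11); offset now 20 = byte 2 bit 4; 28 bits remain
Read 4: bits[20:30] width=10 -> value=279 (bin 0100010111); offset now 30 = byte 3 bit 6; 18 bits remain

Answer: 94 1350 3 279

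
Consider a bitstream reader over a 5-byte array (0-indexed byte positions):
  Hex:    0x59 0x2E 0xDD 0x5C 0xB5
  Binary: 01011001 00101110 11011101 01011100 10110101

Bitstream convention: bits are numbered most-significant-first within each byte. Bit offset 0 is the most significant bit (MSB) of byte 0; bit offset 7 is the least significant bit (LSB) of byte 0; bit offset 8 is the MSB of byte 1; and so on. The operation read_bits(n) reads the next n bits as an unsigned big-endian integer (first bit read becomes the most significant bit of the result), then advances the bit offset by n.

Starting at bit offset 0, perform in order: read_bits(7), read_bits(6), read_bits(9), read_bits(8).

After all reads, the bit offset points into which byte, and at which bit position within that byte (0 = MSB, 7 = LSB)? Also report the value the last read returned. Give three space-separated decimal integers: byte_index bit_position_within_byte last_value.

Read 1: bits[0:7] width=7 -> value=44 (bin 0101100); offset now 7 = byte 0 bit 7; 33 bits remain
Read 2: bits[7:13] width=6 -> value=37 (bin 100101); offset now 13 = byte 1 bit 5; 27 bits remain
Read 3: bits[13:22] width=9 -> value=439 (bin 110110111); offset now 22 = byte 2 bit 6; 18 bits remain
Read 4: bits[22:30] width=8 -> value=87 (bin 01010111); offset now 30 = byte 3 bit 6; 10 bits remain

Answer: 3 6 87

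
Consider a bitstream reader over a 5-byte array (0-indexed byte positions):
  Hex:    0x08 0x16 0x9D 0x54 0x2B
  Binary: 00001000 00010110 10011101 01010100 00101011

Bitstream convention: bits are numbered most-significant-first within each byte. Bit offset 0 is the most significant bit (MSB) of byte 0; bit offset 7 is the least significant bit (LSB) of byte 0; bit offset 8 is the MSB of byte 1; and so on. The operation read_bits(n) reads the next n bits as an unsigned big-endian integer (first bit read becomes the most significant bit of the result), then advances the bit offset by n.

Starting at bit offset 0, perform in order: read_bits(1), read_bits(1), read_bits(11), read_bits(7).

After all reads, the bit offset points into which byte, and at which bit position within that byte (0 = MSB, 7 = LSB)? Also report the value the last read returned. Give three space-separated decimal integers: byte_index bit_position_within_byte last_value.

Answer: 2 4 105

Derivation:
Read 1: bits[0:1] width=1 -> value=0 (bin 0); offset now 1 = byte 0 bit 1; 39 bits remain
Read 2: bits[1:2] width=1 -> value=0 (bin 0); offset now 2 = byte 0 bit 2; 38 bits remain
Read 3: bits[2:13] width=11 -> value=258 (bin 00100000010); offset now 13 = byte 1 bit 5; 27 bits remain
Read 4: bits[13:20] width=7 -> value=105 (bin 1101001); offset now 20 = byte 2 bit 4; 20 bits remain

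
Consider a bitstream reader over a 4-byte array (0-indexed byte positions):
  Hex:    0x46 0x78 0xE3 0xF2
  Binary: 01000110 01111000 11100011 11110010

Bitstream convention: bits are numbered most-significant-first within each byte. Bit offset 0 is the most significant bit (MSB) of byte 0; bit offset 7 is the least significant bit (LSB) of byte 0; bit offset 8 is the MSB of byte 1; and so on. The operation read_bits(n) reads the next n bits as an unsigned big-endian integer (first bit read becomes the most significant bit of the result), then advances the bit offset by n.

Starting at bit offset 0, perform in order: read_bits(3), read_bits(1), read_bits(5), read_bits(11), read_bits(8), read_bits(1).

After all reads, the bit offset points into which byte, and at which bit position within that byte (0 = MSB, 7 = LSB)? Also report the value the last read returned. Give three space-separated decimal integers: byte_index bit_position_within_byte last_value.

Read 1: bits[0:3] width=3 -> value=2 (bin 010); offset now 3 = byte 0 bit 3; 29 bits remain
Read 2: bits[3:4] width=1 -> value=0 (bin 0); offset now 4 = byte 0 bit 4; 28 bits remain
Read 3: bits[4:9] width=5 -> value=12 (bin 01100); offset now 9 = byte 1 bit 1; 23 bits remain
Read 4: bits[9:20] width=11 -> value=1934 (bin 11110001110); offset now 20 = byte 2 bit 4; 12 bits remain
Read 5: bits[20:28] width=8 -> value=63 (bin 00111111); offset now 28 = byte 3 bit 4; 4 bits remain
Read 6: bits[28:29] width=1 -> value=0 (bin 0); offset now 29 = byte 3 bit 5; 3 bits remain

Answer: 3 5 0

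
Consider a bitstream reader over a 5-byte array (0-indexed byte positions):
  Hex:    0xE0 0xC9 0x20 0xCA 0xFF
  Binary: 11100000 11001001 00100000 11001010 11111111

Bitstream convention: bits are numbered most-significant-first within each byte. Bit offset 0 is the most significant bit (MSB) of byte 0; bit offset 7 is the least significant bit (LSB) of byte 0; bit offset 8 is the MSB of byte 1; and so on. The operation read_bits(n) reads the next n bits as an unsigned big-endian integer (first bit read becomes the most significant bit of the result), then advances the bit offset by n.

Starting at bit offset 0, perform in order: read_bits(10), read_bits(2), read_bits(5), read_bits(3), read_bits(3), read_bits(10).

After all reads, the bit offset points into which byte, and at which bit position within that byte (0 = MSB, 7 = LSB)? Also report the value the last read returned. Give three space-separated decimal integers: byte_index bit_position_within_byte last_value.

Read 1: bits[0:10] width=10 -> value=899 (bin 1110000011); offset now 10 = byte 1 bit 2; 30 bits remain
Read 2: bits[10:12] width=2 -> value=0 (bin 00); offset now 12 = byte 1 bit 4; 28 bits remain
Read 3: bits[12:17] width=5 -> value=18 (bin 10010); offset now 17 = byte 2 bit 1; 23 bits remain
Read 4: bits[17:20] width=3 -> value=2 (bin 010); offset now 20 = byte 2 bit 4; 20 bits remain
Read 5: bits[20:23] width=3 -> value=0 (bin 000); offset now 23 = byte 2 bit 7; 17 bits remain
Read 6: bits[23:33] width=10 -> value=405 (bin 0110010101); offset now 33 = byte 4 bit 1; 7 bits remain

Answer: 4 1 405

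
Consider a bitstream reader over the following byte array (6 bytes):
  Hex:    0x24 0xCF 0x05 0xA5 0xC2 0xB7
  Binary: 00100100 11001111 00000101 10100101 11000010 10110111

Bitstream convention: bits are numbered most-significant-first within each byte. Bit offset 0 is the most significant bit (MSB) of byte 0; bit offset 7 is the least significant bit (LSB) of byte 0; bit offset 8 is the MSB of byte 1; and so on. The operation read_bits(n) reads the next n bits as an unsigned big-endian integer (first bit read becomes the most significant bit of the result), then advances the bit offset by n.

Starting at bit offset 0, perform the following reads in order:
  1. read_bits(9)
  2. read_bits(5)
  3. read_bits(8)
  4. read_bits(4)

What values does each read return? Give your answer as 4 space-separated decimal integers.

Read 1: bits[0:9] width=9 -> value=73 (bin 001001001); offset now 9 = byte 1 bit 1; 39 bits remain
Read 2: bits[9:14] width=5 -> value=19 (bin 10011); offset now 14 = byte 1 bit 6; 34 bits remain
Read 3: bits[14:22] width=8 -> value=193 (bin 11000001); offset now 22 = byte 2 bit 6; 26 bits remain
Read 4: bits[22:26] width=4 -> value=6 (bin 0110); offset now 26 = byte 3 bit 2; 22 bits remain

Answer: 73 19 193 6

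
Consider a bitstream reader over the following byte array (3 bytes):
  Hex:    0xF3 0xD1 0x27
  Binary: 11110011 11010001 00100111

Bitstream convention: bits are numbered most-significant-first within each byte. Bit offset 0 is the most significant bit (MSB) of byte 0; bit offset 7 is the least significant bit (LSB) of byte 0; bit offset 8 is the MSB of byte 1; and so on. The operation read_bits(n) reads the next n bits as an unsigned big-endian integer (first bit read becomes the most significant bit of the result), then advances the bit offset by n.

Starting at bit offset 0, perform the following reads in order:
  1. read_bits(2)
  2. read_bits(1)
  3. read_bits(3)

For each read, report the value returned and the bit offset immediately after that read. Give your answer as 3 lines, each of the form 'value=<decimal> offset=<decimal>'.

Read 1: bits[0:2] width=2 -> value=3 (bin 11); offset now 2 = byte 0 bit 2; 22 bits remain
Read 2: bits[2:3] width=1 -> value=1 (bin 1); offset now 3 = byte 0 bit 3; 21 bits remain
Read 3: bits[3:6] width=3 -> value=4 (bin 100); offset now 6 = byte 0 bit 6; 18 bits remain

Answer: value=3 offset=2
value=1 offset=3
value=4 offset=6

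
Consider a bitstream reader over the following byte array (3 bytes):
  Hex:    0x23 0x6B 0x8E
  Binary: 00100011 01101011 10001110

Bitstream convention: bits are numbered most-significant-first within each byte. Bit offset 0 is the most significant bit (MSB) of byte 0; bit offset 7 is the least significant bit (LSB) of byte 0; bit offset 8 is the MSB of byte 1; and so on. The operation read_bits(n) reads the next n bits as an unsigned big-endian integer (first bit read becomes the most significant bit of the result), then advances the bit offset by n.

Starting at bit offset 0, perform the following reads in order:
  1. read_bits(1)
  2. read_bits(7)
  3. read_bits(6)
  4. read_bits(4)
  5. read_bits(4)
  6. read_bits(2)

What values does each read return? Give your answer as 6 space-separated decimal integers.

Read 1: bits[0:1] width=1 -> value=0 (bin 0); offset now 1 = byte 0 bit 1; 23 bits remain
Read 2: bits[1:8] width=7 -> value=35 (bin 0100011); offset now 8 = byte 1 bit 0; 16 bits remain
Read 3: bits[8:14] width=6 -> value=26 (bin 011010); offset now 14 = byte 1 bit 6; 10 bits remain
Read 4: bits[14:18] width=4 -> value=14 (bin 1110); offset now 18 = byte 2 bit 2; 6 bits remain
Read 5: bits[18:22] width=4 -> value=3 (bin 0011); offset now 22 = byte 2 bit 6; 2 bits remain
Read 6: bits[22:24] width=2 -> value=2 (bin 10); offset now 24 = byte 3 bit 0; 0 bits remain

Answer: 0 35 26 14 3 2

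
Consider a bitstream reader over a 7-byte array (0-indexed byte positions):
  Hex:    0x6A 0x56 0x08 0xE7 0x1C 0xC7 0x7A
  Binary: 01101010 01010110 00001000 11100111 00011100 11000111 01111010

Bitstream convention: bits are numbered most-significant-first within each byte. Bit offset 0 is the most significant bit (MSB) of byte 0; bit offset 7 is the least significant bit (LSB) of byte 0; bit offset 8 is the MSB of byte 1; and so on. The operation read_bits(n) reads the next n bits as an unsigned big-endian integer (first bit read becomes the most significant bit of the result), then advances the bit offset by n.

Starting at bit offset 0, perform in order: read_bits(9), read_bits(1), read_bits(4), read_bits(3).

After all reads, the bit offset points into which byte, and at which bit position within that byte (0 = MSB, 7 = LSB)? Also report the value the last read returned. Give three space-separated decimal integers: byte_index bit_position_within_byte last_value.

Answer: 2 1 4

Derivation:
Read 1: bits[0:9] width=9 -> value=212 (bin 011010100); offset now 9 = byte 1 bit 1; 47 bits remain
Read 2: bits[9:10] width=1 -> value=1 (bin 1); offset now 10 = byte 1 bit 2; 46 bits remain
Read 3: bits[10:14] width=4 -> value=5 (bin 0101); offset now 14 = byte 1 bit 6; 42 bits remain
Read 4: bits[14:17] width=3 -> value=4 (bin 100); offset now 17 = byte 2 bit 1; 39 bits remain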